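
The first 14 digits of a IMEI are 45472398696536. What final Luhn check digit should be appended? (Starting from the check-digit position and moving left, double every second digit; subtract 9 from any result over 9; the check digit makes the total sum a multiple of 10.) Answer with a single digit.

Partial digits right→left: 6 3 5 6 9 6 8 9 3 2 7 4 5 4
Double every second digit counting from the check-digit position (so the 1st, 3rd, 5th, ... of the partial from the right).
  doubled (with −9 where >9): 3 1 9 7 6 5 1 → sum 32
  kept as-is: 3 6 6 9 2 4 4 → sum 34
Total = 32 + 34 = 66.
Check digit = (10 − (66 mod 10)) mod 10 = 4.

4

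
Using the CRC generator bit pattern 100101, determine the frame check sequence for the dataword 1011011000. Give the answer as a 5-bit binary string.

Append 5 zeros: 101101100000000. Divide by 100101 (XOR where the leading bit is 1):
  pos 0: 101101 XOR 100101 = 001000
  pos 2: 100010 XOR 100101 = 000111
  pos 5: 111000 XOR 100101 = 011101
  pos 6: 111010 XOR 100101 = 011111
  pos 7: 111110 XOR 100101 = 011011
  pos 8: 110110 XOR 100101 = 010011
  pos 9: 100110 XOR 100101 = 000011
Remainder (last 5 bits) = 00011. This is the CRC / FCS.

00011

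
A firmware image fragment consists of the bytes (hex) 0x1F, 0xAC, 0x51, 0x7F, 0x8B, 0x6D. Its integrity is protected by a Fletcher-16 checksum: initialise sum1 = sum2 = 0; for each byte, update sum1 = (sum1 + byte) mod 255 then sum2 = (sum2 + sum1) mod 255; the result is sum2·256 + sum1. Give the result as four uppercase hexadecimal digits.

Running sums (mod 255):
  after byte 0 (0x1F): sum1=31, sum2=31
  after byte 1 (0xAC): sum1=203, sum2=234
  after byte 2 (0x51): sum1=29, sum2=8
  after byte 3 (0x7F): sum1=156, sum2=164
  after byte 4 (0x8B): sum1=40, sum2=204
  after byte 5 (0x6D): sum1=149, sum2=98
Checksum = sum2·256 + sum1 = 98·256 + 149 = 25237 = 0x6295.

6295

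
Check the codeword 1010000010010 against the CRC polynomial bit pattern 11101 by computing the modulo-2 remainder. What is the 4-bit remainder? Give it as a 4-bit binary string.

0000

Modulo-2 division of 1010000010010 by 11101:
  pos 0: 10100 XOR 11101 = 01001
  pos 1: 10010 XOR 11101 = 01111
  pos 2: 11110 XOR 11101 = 00011
  pos 5: 11010 XOR 11101 = 00111
  pos 7: 11101 XOR 11101 = 00000
Remainder = 0000 (zero — the frame passes the CRC check).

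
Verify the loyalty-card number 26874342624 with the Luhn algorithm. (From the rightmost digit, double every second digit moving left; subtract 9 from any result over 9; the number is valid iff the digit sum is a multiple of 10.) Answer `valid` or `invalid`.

valid

From the right, keep odd positions and double even positions (subtract 9 from any doubled value over 9):
  doubled (positions 2,4,...): 4 4 6 5 3 → sum 22
  kept (positions 1,3,...): 4 6 4 4 8 2 → sum 28
Total = 50.
50 mod 10 = 0, so the number is valid.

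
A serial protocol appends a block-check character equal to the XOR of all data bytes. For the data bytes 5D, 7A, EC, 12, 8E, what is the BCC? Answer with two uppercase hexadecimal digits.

XOR the bytes together:
  start with 0x5D
  0x5D ⊕ 0x7A = 0x27
  0x27 ⊕ 0xEC = 0xCB
  0xCB ⊕ 0x12 = 0xD9
  0xD9 ⊕ 0x8E = 0x57

57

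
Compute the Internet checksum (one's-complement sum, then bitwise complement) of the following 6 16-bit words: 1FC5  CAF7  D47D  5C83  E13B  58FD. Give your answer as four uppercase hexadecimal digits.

AA08

One's-complement addition (fold any carry out of bit 15 back into bit 0):
  0x1FC5 + 0xCAF7 = 0x0EABC
  0xEABC + 0xD47D = 0x1BF39 → wrap carry → 0xBF3A
  0xBF3A + 0x5C83 = 0x11BBD → wrap carry → 0x1BBE
  0x1BBE + 0xE13B = 0x0FCF9
  0xFCF9 + 0x58FD = 0x155F6 → wrap carry → 0x55F7
One's-complement sum = 0x55F7.
Checksum = ~0x55F7 & 0xFFFF = 0xAA08.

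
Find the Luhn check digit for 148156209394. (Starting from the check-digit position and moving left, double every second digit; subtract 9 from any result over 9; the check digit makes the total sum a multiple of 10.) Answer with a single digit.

Partial digits right→left: 4 9 3 9 0 2 6 5 1 8 4 1
Double every second digit counting from the check-digit position (so the 1st, 3rd, 5th, ... of the partial from the right).
  doubled (with −9 where >9): 8 6 0 3 2 8 → sum 27
  kept as-is: 9 9 2 5 8 1 → sum 34
Total = 27 + 34 = 61.
Check digit = (10 − (61 mod 10)) mod 10 = 9.

9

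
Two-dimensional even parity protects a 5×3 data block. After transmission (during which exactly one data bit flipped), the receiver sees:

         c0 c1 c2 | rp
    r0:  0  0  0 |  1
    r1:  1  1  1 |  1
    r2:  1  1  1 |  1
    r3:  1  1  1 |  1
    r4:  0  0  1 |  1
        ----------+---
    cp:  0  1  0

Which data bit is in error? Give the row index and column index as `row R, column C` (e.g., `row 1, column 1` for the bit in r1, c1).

Recompute each row's even parity and compare to rp:
  r0: data parity 0, sent rp 1 → mismatch
  r1: data parity 1, sent rp 1 → ok
  r2: data parity 1, sent rp 1 → ok
  r3: data parity 1, sent rp 1 → ok
  r4: data parity 1, sent rp 1 → ok
Recompute each column's even parity and compare to cp:
  c0: data parity 1, sent cp 0 → mismatch
  c1: data parity 1, sent cp 1 → ok
  c2: data parity 0, sent cp 0 → ok
Exactly one row (r0) and one column (c0) fail → the flipped bit is at their intersection.

row 0, column 0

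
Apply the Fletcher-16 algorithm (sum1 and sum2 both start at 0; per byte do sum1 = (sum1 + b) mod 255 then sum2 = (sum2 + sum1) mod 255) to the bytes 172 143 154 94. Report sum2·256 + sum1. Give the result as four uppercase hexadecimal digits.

Running sums (mod 255):
  after byte 0 (172): sum1=172, sum2=172
  after byte 1 (143): sum1=60, sum2=232
  after byte 2 (154): sum1=214, sum2=191
  after byte 3 (94): sum1=53, sum2=244
Checksum = sum2·256 + sum1 = 244·256 + 53 = 62517 = 0xF435.

F435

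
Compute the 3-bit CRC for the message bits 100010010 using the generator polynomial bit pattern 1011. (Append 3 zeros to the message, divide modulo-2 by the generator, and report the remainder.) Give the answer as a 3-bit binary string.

Append 3 zeros: 100010010000. Divide by 1011 (XOR where the leading bit is 1):
  pos 0: 1000 XOR 1011 = 0011
  pos 2: 1110 XOR 1011 = 0101
  pos 3: 1010 XOR 1011 = 0001
  pos 6: 1100 XOR 1011 = 0111
  pos 7: 1110 XOR 1011 = 0101
  pos 8: 1010 XOR 1011 = 0001
Remainder (last 3 bits) = 001. This is the CRC / FCS.

001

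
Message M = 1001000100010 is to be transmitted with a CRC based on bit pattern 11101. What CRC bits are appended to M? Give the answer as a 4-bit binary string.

Append 4 zeros: 10010001000100000. Divide by 11101 (XOR where the leading bit is 1):
  pos 0: 10010 XOR 11101 = 01111
  pos 1: 11110 XOR 11101 = 00011
  pos 4: 11010 XOR 11101 = 00111
  pos 6: 11100 XOR 11101 = 00001
  pos 10: 11000 XOR 11101 = 00101
  pos 12: 10100 XOR 11101 = 01001
Remainder (last 4 bits) = 1001. This is the CRC / FCS.

1001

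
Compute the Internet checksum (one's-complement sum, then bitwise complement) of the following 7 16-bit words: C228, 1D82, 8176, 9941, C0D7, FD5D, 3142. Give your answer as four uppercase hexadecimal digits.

One's-complement addition (fold any carry out of bit 15 back into bit 0):
  0xC228 + 0x1D82 = 0x0DFAA
  0xDFAA + 0x8176 = 0x16120 → wrap carry → 0x6121
  0x6121 + 0x9941 = 0x0FA62
  0xFA62 + 0xC0D7 = 0x1BB39 → wrap carry → 0xBB3A
  0xBB3A + 0xFD5D = 0x1B897 → wrap carry → 0xB898
  0xB898 + 0x3142 = 0x0E9DA
One's-complement sum = 0xE9DA.
Checksum = ~0xE9DA & 0xFFFF = 0x1625.

1625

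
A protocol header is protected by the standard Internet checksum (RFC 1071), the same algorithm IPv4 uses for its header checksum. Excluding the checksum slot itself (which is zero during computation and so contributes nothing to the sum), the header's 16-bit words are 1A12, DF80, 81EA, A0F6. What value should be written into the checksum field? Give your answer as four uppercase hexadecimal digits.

One's-complement addition (fold any carry out of bit 15 back into bit 0):
  0x1A12 + 0xDF80 = 0x0F992
  0xF992 + 0x81EA = 0x17B7C → wrap carry → 0x7B7D
  0x7B7D + 0xA0F6 = 0x11C73 → wrap carry → 0x1C74
One's-complement sum = 0x1C74.
Checksum = ~0x1C74 & 0xFFFF = 0xE38B.

E38B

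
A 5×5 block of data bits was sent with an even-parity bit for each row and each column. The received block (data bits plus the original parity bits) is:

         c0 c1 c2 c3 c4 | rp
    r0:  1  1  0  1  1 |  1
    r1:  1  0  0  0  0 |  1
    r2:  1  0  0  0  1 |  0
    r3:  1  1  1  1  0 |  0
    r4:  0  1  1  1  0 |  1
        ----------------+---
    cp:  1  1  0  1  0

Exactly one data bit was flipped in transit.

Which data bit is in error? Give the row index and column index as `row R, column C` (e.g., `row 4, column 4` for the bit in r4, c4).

row 0, column 0

Recompute each row's even parity and compare to rp:
  r0: data parity 0, sent rp 1 → mismatch
  r1: data parity 1, sent rp 1 → ok
  r2: data parity 0, sent rp 0 → ok
  r3: data parity 0, sent rp 0 → ok
  r4: data parity 1, sent rp 1 → ok
Recompute each column's even parity and compare to cp:
  c0: data parity 0, sent cp 1 → mismatch
  c1: data parity 1, sent cp 1 → ok
  c2: data parity 0, sent cp 0 → ok
  c3: data parity 1, sent cp 1 → ok
  c4: data parity 0, sent cp 0 → ok
Exactly one row (r0) and one column (c0) fail → the flipped bit is at their intersection.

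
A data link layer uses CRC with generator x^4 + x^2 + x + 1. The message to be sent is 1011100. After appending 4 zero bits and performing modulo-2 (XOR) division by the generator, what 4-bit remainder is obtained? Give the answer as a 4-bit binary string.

Append 4 zeros: 10111000000. Divide by 10111 (XOR where the leading bit is 1):
  pos 0: 10111 XOR 10111 = 00000
Remainder (last 4 bits) = 0000. This is the CRC / FCS.

0000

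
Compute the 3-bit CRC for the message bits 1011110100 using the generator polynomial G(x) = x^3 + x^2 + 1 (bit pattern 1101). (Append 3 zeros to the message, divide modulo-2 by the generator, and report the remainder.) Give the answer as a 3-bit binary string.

010

Append 3 zeros: 1011110100000. Divide by 1101 (XOR where the leading bit is 1):
  pos 0: 1011 XOR 1101 = 0110
  pos 1: 1101 XOR 1101 = 0000
  pos 5: 1010 XOR 1101 = 0111
  pos 6: 1110 XOR 1101 = 0011
  pos 8: 1100 XOR 1101 = 0001
Remainder (last 3 bits) = 010. This is the CRC / FCS.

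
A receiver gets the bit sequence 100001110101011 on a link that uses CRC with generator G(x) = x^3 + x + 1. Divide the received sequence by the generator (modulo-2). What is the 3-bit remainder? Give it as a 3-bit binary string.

001

Modulo-2 division of 100001110101011 by 1011:
  pos 0: 1000 XOR 1011 = 0011
  pos 2: 1101 XOR 1011 = 0110
  pos 3: 1101 XOR 1011 = 0110
  pos 4: 1101 XOR 1011 = 0110
  pos 5: 1100 XOR 1011 = 0111
  pos 6: 1111 XOR 1011 = 0100
  pos 7: 1000 XOR 1011 = 0011
  pos 9: 1110 XOR 1011 = 0101
  pos 10: 1011 XOR 1011 = 0000
Remainder = 001 (nonzero — an error is detected).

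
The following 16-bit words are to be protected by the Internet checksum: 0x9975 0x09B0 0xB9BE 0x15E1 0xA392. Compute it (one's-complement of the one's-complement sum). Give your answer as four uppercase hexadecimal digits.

E9A7

One's-complement addition (fold any carry out of bit 15 back into bit 0):
  0x9975 + 0x09B0 = 0x0A325
  0xA325 + 0xB9BE = 0x15CE3 → wrap carry → 0x5CE4
  0x5CE4 + 0x15E1 = 0x072C5
  0x72C5 + 0xA392 = 0x11657 → wrap carry → 0x1658
One's-complement sum = 0x1658.
Checksum = ~0x1658 & 0xFFFF = 0xE9A7.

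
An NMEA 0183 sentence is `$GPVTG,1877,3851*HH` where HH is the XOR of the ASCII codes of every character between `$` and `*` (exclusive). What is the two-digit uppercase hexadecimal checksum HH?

54

XOR the ASCII codes of the payload characters:
  'G' = 0x47 → acc = 0x47
  'P' = 0x50 → acc = 0x17
  'V' = 0x56 → acc = 0x41
  'T' = 0x54 → acc = 0x15
  'G' = 0x47 → acc = 0x52
  ',' = 0x2C → acc = 0x7E
  '1' = 0x31 → acc = 0x4F
  '8' = 0x38 → acc = 0x77
  '7' = 0x37 → acc = 0x40
  '7' = 0x37 → acc = 0x77
  ',' = 0x2C → acc = 0x5B
  '3' = 0x33 → acc = 0x68
  '8' = 0x38 → acc = 0x50
  '5' = 0x35 → acc = 0x65
  '1' = 0x31 → acc = 0x54
Checksum = 0x54.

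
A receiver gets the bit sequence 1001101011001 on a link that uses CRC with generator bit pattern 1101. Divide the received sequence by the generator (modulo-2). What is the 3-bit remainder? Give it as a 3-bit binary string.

000

Modulo-2 division of 1001101011001 by 1101:
  pos 0: 1001 XOR 1101 = 0100
  pos 1: 1001 XOR 1101 = 0100
  pos 2: 1000 XOR 1101 = 0101
  pos 3: 1011 XOR 1101 = 0110
  pos 4: 1100 XOR 1101 = 0001
  pos 7: 1110 XOR 1101 = 0011
  pos 9: 1101 XOR 1101 = 0000
Remainder = 000 (zero — the frame passes the CRC check).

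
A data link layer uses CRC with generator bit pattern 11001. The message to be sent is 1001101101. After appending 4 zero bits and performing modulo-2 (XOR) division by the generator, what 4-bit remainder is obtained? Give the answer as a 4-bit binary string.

1000

Append 4 zeros: 10011011010000. Divide by 11001 (XOR where the leading bit is 1):
  pos 0: 10011 XOR 11001 = 01010
  pos 1: 10100 XOR 11001 = 01101
  pos 2: 11011 XOR 11001 = 00010
  pos 5: 10101 XOR 11001 = 01100
  pos 6: 11000 XOR 11001 = 00001
Remainder (last 4 bits) = 1000. This is the CRC / FCS.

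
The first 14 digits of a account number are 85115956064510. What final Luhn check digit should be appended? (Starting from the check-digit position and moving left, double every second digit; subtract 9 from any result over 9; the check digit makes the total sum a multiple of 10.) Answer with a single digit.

7

Partial digits right→left: 0 1 5 4 6 0 6 5 9 5 1 1 5 8
Double every second digit counting from the check-digit position (so the 1st, 3rd, 5th, ... of the partial from the right).
  doubled (with −9 where >9): 0 1 3 3 9 2 1 → sum 19
  kept as-is: 1 4 0 5 5 1 8 → sum 24
Total = 19 + 24 = 43.
Check digit = (10 − (43 mod 10)) mod 10 = 7.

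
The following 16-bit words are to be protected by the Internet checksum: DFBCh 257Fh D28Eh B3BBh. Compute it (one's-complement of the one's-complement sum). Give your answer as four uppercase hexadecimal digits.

7479

One's-complement addition (fold any carry out of bit 15 back into bit 0):
  0xDFBC + 0x257F = 0x1053B → wrap carry → 0x053C
  0x053C + 0xD28E = 0x0D7CA
  0xD7CA + 0xB3BB = 0x18B85 → wrap carry → 0x8B86
One's-complement sum = 0x8B86.
Checksum = ~0x8B86 & 0xFFFF = 0x7479.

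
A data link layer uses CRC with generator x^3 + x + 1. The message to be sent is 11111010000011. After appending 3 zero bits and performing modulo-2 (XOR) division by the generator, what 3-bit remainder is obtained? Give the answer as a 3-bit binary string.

011

Append 3 zeros: 11111010000011000. Divide by 1011 (XOR where the leading bit is 1):
  pos 0: 1111 XOR 1011 = 0100
  pos 1: 1001 XOR 1011 = 0010
  pos 3: 1001 XOR 1011 = 0010
  pos 5: 1000 XOR 1011 = 0011
  pos 7: 1100 XOR 1011 = 0111
  pos 8: 1110 XOR 1011 = 0101
  pos 9: 1011 XOR 1011 = 0000
  pos 13: 1000 XOR 1011 = 0011
Remainder (last 3 bits) = 011. This is the CRC / FCS.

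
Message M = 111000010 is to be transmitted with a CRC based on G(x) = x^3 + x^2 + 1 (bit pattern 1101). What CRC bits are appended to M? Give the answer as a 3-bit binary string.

001

Append 3 zeros: 111000010000. Divide by 1101 (XOR where the leading bit is 1):
  pos 0: 1110 XOR 1101 = 0011
  pos 2: 1100 XOR 1101 = 0001
  pos 5: 1010 XOR 1101 = 0111
  pos 6: 1110 XOR 1101 = 0011
  pos 8: 1100 XOR 1101 = 0001
Remainder (last 3 bits) = 001. This is the CRC / FCS.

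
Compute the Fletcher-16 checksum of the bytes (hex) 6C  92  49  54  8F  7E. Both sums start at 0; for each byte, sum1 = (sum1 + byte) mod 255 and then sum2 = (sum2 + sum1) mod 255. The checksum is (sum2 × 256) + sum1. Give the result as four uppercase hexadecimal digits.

Running sums (mod 255):
  after byte 0 (6C): sum1=108, sum2=108
  after byte 1 (92): sum1=254, sum2=107
  after byte 2 (49): sum1=72, sum2=179
  after byte 3 (54): sum1=156, sum2=80
  after byte 4 (8F): sum1=44, sum2=124
  after byte 5 (7E): sum1=170, sum2=39
Checksum = sum2·256 + sum1 = 39·256 + 170 = 10154 = 0x27AA.

27AA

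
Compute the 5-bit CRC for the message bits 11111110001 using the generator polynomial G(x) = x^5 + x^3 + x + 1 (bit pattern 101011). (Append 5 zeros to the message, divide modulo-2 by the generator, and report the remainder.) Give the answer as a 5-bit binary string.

Append 5 zeros: 1111111000100000. Divide by 101011 (XOR where the leading bit is 1):
  pos 0: 111111 XOR 101011 = 010100
  pos 1: 101001 XOR 101011 = 000010
  pos 5: 100001 XOR 101011 = 001010
  pos 7: 101000 XOR 101011 = 000011
Remainder (last 5 bits) = 11000. This is the CRC / FCS.

11000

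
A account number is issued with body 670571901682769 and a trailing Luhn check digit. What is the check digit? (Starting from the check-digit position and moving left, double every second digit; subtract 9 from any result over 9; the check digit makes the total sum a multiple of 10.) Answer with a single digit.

3

Partial digits right→left: 9 6 7 2 8 6 1 0 9 1 7 5 0 7 6
Double every second digit counting from the check-digit position (so the 1st, 3rd, 5th, ... of the partial from the right).
  doubled (with −9 where >9): 9 5 7 2 9 5 0 3 → sum 40
  kept as-is: 6 2 6 0 1 5 7 → sum 27
Total = 40 + 27 = 67.
Check digit = (10 − (67 mod 10)) mod 10 = 3.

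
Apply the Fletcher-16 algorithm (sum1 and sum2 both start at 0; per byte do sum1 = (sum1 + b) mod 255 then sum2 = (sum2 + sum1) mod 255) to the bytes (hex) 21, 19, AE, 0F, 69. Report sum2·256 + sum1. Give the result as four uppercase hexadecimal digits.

Running sums (mod 255):
  after byte 0 (21): sum1=33, sum2=33
  after byte 1 (19): sum1=58, sum2=91
  after byte 2 (AE): sum1=232, sum2=68
  after byte 3 (0F): sum1=247, sum2=60
  after byte 4 (69): sum1=97, sum2=157
Checksum = sum2·256 + sum1 = 157·256 + 97 = 40289 = 0x9D61.

9D61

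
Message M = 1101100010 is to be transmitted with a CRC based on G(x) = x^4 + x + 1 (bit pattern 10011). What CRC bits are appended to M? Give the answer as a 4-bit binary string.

1001

Append 4 zeros: 11011000100000. Divide by 10011 (XOR where the leading bit is 1):
  pos 0: 11011 XOR 10011 = 01000
  pos 1: 10000 XOR 10011 = 00011
  pos 4: 11001 XOR 10011 = 01010
  pos 5: 10100 XOR 10011 = 00111
  pos 7: 11100 XOR 10011 = 01111
  pos 8: 11110 XOR 10011 = 01101
  pos 9: 11010 XOR 10011 = 01001
Remainder (last 4 bits) = 1001. This is the CRC / FCS.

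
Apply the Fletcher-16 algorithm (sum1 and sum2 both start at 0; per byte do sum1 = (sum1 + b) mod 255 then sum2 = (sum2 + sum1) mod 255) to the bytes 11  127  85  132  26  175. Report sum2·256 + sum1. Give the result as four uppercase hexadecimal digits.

862E

Running sums (mod 255):
  after byte 0 (11): sum1=11, sum2=11
  after byte 1 (127): sum1=138, sum2=149
  after byte 2 (85): sum1=223, sum2=117
  after byte 3 (132): sum1=100, sum2=217
  after byte 4 (26): sum1=126, sum2=88
  after byte 5 (175): sum1=46, sum2=134
Checksum = sum2·256 + sum1 = 134·256 + 46 = 34350 = 0x862E.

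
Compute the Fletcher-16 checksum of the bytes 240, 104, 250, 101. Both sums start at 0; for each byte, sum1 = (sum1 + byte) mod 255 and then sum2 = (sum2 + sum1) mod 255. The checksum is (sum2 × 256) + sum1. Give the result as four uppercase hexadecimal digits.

Running sums (mod 255):
  after byte 0 (240): sum1=240, sum2=240
  after byte 1 (104): sum1=89, sum2=74
  after byte 2 (250): sum1=84, sum2=158
  after byte 3 (101): sum1=185, sum2=88
Checksum = sum2·256 + sum1 = 88·256 + 185 = 22713 = 0x58B9.

58B9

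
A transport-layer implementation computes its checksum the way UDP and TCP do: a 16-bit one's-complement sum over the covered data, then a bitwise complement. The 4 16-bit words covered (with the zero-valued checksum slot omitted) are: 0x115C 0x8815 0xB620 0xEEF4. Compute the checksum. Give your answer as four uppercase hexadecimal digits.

One's-complement addition (fold any carry out of bit 15 back into bit 0):
  0x115C + 0x8815 = 0x09971
  0x9971 + 0xB620 = 0x14F91 → wrap carry → 0x4F92
  0x4F92 + 0xEEF4 = 0x13E86 → wrap carry → 0x3E87
One's-complement sum = 0x3E87.
Checksum = ~0x3E87 & 0xFFFF = 0xC178.

C178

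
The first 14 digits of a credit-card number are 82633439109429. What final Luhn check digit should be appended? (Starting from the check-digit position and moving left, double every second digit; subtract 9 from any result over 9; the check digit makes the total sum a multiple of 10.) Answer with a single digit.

4

Partial digits right→left: 9 2 4 9 0 1 9 3 4 3 3 6 2 8
Double every second digit counting from the check-digit position (so the 1st, 3rd, 5th, ... of the partial from the right).
  doubled (with −9 where >9): 9 8 0 9 8 6 4 → sum 44
  kept as-is: 2 9 1 3 3 6 8 → sum 32
Total = 44 + 32 = 76.
Check digit = (10 − (76 mod 10)) mod 10 = 4.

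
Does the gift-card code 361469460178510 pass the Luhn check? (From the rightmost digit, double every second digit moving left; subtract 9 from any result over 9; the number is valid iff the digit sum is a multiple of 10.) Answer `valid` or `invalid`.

valid

From the right, keep odd positions and double even positions (subtract 9 from any doubled value over 9):
  doubled (positions 2,4,...): 2 7 2 3 9 8 3 → sum 34
  kept (positions 1,3,...): 0 5 7 0 4 6 1 3 → sum 26
Total = 60.
60 mod 10 = 0, so the number is valid.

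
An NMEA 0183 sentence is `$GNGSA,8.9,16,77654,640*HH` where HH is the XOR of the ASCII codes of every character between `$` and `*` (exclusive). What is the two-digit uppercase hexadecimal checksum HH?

XOR the ASCII codes of the payload characters:
  'G' = 0x47 → acc = 0x47
  'N' = 0x4E → acc = 0x09
  'G' = 0x47 → acc = 0x4E
  'S' = 0x53 → acc = 0x1D
  'A' = 0x41 → acc = 0x5C
  ',' = 0x2C → acc = 0x70
  '8' = 0x38 → acc = 0x48
  '.' = 0x2E → acc = 0x66
  '9' = 0x39 → acc = 0x5F
  ',' = 0x2C → acc = 0x73
  '1' = 0x31 → acc = 0x42
  '6' = 0x36 → acc = 0x74
  ',' = 0x2C → acc = 0x58
  '7' = 0x37 → acc = 0x6F
  '7' = 0x37 → acc = 0x58
  '6' = 0x36 → acc = 0x6E
  '5' = 0x35 → acc = 0x5B
  '4' = 0x34 → acc = 0x6F
  ',' = 0x2C → acc = 0x43
  '6' = 0x36 → acc = 0x75
  '4' = 0x34 → acc = 0x41
  '0' = 0x30 → acc = 0x71
Checksum = 0x71.

71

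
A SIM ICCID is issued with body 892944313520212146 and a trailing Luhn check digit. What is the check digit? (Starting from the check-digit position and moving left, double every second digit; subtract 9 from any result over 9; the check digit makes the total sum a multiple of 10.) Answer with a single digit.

Partial digits right→left: 6 4 1 2 1 2 0 2 5 3 1 3 4 4 9 2 9 8
Double every second digit counting from the check-digit position (so the 1st, 3rd, 5th, ... of the partial from the right).
  doubled (with −9 where >9): 3 2 2 0 1 2 8 9 9 → sum 36
  kept as-is: 4 2 2 2 3 3 4 2 8 → sum 30
Total = 36 + 30 = 66.
Check digit = (10 − (66 mod 10)) mod 10 = 4.

4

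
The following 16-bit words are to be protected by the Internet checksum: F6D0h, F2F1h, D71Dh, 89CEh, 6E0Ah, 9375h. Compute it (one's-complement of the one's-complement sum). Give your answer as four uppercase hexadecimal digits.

B3D0

One's-complement addition (fold any carry out of bit 15 back into bit 0):
  0xF6D0 + 0xF2F1 = 0x1E9C1 → wrap carry → 0xE9C2
  0xE9C2 + 0xD71D = 0x1C0DF → wrap carry → 0xC0E0
  0xC0E0 + 0x89CE = 0x14AAE → wrap carry → 0x4AAF
  0x4AAF + 0x6E0A = 0x0B8B9
  0xB8B9 + 0x9375 = 0x14C2E → wrap carry → 0x4C2F
One's-complement sum = 0x4C2F.
Checksum = ~0x4C2F & 0xFFFF = 0xB3D0.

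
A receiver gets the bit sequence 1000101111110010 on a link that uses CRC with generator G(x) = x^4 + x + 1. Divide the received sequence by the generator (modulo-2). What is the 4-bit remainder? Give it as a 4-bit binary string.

Modulo-2 division of 1000101111110010 by 10011:
  pos 0: 10001 XOR 10011 = 00010
  pos 3: 10011 XOR 10011 = 00000
  pos 8: 11110 XOR 10011 = 01101
  pos 9: 11010 XOR 10011 = 01001
  pos 10: 10011 XOR 10011 = 00000
Remainder = 0000 (zero — the frame passes the CRC check).

0000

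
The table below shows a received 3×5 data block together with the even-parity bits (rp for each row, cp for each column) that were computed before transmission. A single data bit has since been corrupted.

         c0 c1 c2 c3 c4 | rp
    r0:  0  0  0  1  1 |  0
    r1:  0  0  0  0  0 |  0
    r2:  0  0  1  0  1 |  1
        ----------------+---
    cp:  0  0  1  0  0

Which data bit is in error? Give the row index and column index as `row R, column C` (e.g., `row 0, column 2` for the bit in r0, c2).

Recompute each row's even parity and compare to rp:
  r0: data parity 0, sent rp 0 → ok
  r1: data parity 0, sent rp 0 → ok
  r2: data parity 0, sent rp 1 → mismatch
Recompute each column's even parity and compare to cp:
  c0: data parity 0, sent cp 0 → ok
  c1: data parity 0, sent cp 0 → ok
  c2: data parity 1, sent cp 1 → ok
  c3: data parity 1, sent cp 0 → mismatch
  c4: data parity 0, sent cp 0 → ok
Exactly one row (r2) and one column (c3) fail → the flipped bit is at their intersection.

row 2, column 3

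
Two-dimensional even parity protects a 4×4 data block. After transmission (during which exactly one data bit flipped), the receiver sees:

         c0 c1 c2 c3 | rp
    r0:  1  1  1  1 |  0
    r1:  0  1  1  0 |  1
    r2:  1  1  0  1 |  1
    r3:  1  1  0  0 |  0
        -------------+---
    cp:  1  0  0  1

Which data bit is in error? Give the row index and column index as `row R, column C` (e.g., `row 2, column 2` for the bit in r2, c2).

Recompute each row's even parity and compare to rp:
  r0: data parity 0, sent rp 0 → ok
  r1: data parity 0, sent rp 1 → mismatch
  r2: data parity 1, sent rp 1 → ok
  r3: data parity 0, sent rp 0 → ok
Recompute each column's even parity and compare to cp:
  c0: data parity 1, sent cp 1 → ok
  c1: data parity 0, sent cp 0 → ok
  c2: data parity 0, sent cp 0 → ok
  c3: data parity 0, sent cp 1 → mismatch
Exactly one row (r1) and one column (c3) fail → the flipped bit is at their intersection.

row 1, column 3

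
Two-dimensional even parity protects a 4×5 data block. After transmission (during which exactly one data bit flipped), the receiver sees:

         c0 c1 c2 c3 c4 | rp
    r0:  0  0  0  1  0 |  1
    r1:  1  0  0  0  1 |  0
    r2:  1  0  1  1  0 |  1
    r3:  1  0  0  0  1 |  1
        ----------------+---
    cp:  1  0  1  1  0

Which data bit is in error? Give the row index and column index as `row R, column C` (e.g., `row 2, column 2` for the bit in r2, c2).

Recompute each row's even parity and compare to rp:
  r0: data parity 1, sent rp 1 → ok
  r1: data parity 0, sent rp 0 → ok
  r2: data parity 1, sent rp 1 → ok
  r3: data parity 0, sent rp 1 → mismatch
Recompute each column's even parity and compare to cp:
  c0: data parity 1, sent cp 1 → ok
  c1: data parity 0, sent cp 0 → ok
  c2: data parity 1, sent cp 1 → ok
  c3: data parity 0, sent cp 1 → mismatch
  c4: data parity 0, sent cp 0 → ok
Exactly one row (r3) and one column (c3) fail → the flipped bit is at their intersection.

row 3, column 3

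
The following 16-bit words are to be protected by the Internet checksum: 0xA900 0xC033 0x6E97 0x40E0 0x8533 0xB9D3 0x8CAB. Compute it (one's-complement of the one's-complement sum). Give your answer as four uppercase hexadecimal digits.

One's-complement addition (fold any carry out of bit 15 back into bit 0):
  0xA900 + 0xC033 = 0x16933 → wrap carry → 0x6934
  0x6934 + 0x6E97 = 0x0D7CB
  0xD7CB + 0x40E0 = 0x118AB → wrap carry → 0x18AC
  0x18AC + 0x8533 = 0x09DDF
  0x9DDF + 0xB9D3 = 0x157B2 → wrap carry → 0x57B3
  0x57B3 + 0x8CAB = 0x0E45E
One's-complement sum = 0xE45E.
Checksum = ~0xE45E & 0xFFFF = 0x1BA1.

1BA1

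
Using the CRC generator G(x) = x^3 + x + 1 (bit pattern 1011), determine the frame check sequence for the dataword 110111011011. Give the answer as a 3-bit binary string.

100

Append 3 zeros: 110111011011000. Divide by 1011 (XOR where the leading bit is 1):
  pos 0: 1101 XOR 1011 = 0110
  pos 1: 1101 XOR 1011 = 0110
  pos 2: 1101 XOR 1011 = 0110
  pos 3: 1100 XOR 1011 = 0111
  pos 4: 1111 XOR 1011 = 0100
  pos 5: 1001 XOR 1011 = 0010
  pos 7: 1001 XOR 1011 = 0010
  pos 9: 1010 XOR 1011 = 0001
Remainder (last 3 bits) = 100. This is the CRC / FCS.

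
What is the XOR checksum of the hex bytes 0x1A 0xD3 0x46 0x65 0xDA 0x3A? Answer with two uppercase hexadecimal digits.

0A

XOR the bytes together:
  start with 0x1A
  0x1A ⊕ 0xD3 = 0xC9
  0xC9 ⊕ 0x46 = 0x8F
  0x8F ⊕ 0x65 = 0xEA
  0xEA ⊕ 0xDA = 0x30
  0x30 ⊕ 0x3A = 0x0A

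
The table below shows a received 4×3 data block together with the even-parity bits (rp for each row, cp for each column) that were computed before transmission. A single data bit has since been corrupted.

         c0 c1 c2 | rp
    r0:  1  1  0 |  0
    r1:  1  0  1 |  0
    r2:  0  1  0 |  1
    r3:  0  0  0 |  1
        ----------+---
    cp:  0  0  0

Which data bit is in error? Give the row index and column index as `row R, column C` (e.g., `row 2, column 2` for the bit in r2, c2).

row 3, column 2

Recompute each row's even parity and compare to rp:
  r0: data parity 0, sent rp 0 → ok
  r1: data parity 0, sent rp 0 → ok
  r2: data parity 1, sent rp 1 → ok
  r3: data parity 0, sent rp 1 → mismatch
Recompute each column's even parity and compare to cp:
  c0: data parity 0, sent cp 0 → ok
  c1: data parity 0, sent cp 0 → ok
  c2: data parity 1, sent cp 0 → mismatch
Exactly one row (r3) and one column (c2) fail → the flipped bit is at their intersection.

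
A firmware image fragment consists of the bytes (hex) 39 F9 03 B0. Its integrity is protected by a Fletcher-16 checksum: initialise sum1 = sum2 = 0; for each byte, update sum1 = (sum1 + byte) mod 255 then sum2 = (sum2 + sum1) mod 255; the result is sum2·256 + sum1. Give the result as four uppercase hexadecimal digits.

Running sums (mod 255):
  after byte 0 (39): sum1=57, sum2=57
  after byte 1 (F9): sum1=51, sum2=108
  after byte 2 (03): sum1=54, sum2=162
  after byte 3 (B0): sum1=230, sum2=137
Checksum = sum2·256 + sum1 = 137·256 + 230 = 35302 = 0x89E6.

89E6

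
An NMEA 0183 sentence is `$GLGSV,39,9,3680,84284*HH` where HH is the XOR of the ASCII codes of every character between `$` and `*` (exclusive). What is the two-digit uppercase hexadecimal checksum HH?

XOR the ASCII codes of the payload characters:
  'G' = 0x47 → acc = 0x47
  'L' = 0x4C → acc = 0x0B
  'G' = 0x47 → acc = 0x4C
  'S' = 0x53 → acc = 0x1F
  'V' = 0x56 → acc = 0x49
  ',' = 0x2C → acc = 0x65
  '3' = 0x33 → acc = 0x56
  '9' = 0x39 → acc = 0x6F
  ',' = 0x2C → acc = 0x43
  '9' = 0x39 → acc = 0x7A
  ',' = 0x2C → acc = 0x56
  '3' = 0x33 → acc = 0x65
  '6' = 0x36 → acc = 0x53
  '8' = 0x38 → acc = 0x6B
  '0' = 0x30 → acc = 0x5B
  ',' = 0x2C → acc = 0x77
  '8' = 0x38 → acc = 0x4F
  '4' = 0x34 → acc = 0x7B
  '2' = 0x32 → acc = 0x49
  '8' = 0x38 → acc = 0x71
  '4' = 0x34 → acc = 0x45
Checksum = 0x45.

45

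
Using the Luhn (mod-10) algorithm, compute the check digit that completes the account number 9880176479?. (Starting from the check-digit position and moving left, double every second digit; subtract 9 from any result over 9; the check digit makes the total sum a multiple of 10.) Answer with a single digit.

0

Partial digits right→left: 9 7 4 6 7 1 0 8 8 9
Double every second digit counting from the check-digit position (so the 1st, 3rd, 5th, ... of the partial from the right).
  doubled (with −9 where >9): 9 8 5 0 7 → sum 29
  kept as-is: 7 6 1 8 9 → sum 31
Total = 29 + 31 = 60.
Check digit = (10 − (60 mod 10)) mod 10 = 0.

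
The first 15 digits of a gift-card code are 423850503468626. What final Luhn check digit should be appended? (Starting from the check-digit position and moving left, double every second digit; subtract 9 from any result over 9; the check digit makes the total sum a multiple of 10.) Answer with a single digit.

Partial digits right→left: 6 2 6 8 6 4 3 0 5 0 5 8 3 2 4
Double every second digit counting from the check-digit position (so the 1st, 3rd, 5th, ... of the partial from the right).
  doubled (with −9 where >9): 3 3 3 6 1 1 6 8 → sum 31
  kept as-is: 2 8 4 0 0 8 2 → sum 24
Total = 31 + 24 = 55.
Check digit = (10 − (55 mod 10)) mod 10 = 5.

5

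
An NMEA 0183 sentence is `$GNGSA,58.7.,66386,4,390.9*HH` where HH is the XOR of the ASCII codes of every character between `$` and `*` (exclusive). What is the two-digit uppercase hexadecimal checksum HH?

XOR the ASCII codes of the payload characters:
  'G' = 0x47 → acc = 0x47
  'N' = 0x4E → acc = 0x09
  'G' = 0x47 → acc = 0x4E
  'S' = 0x53 → acc = 0x1D
  'A' = 0x41 → acc = 0x5C
  ',' = 0x2C → acc = 0x70
  '5' = 0x35 → acc = 0x45
  '8' = 0x38 → acc = 0x7D
  '.' = 0x2E → acc = 0x53
  '7' = 0x37 → acc = 0x64
  '.' = 0x2E → acc = 0x4A
  ',' = 0x2C → acc = 0x66
  '6' = 0x36 → acc = 0x50
  '6' = 0x36 → acc = 0x66
  '3' = 0x33 → acc = 0x55
  '8' = 0x38 → acc = 0x6D
  '6' = 0x36 → acc = 0x5B
  ',' = 0x2C → acc = 0x77
  '4' = 0x34 → acc = 0x43
  ',' = 0x2C → acc = 0x6F
  '3' = 0x33 → acc = 0x5C
  '9' = 0x39 → acc = 0x65
  '0' = 0x30 → acc = 0x55
  '.' = 0x2E → acc = 0x7B
  '9' = 0x39 → acc = 0x42
Checksum = 0x42.

42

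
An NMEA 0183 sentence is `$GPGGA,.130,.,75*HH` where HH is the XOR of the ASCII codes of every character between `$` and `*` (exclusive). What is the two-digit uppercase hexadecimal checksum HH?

XOR the ASCII codes of the payload characters:
  'G' = 0x47 → acc = 0x47
  'P' = 0x50 → acc = 0x17
  'G' = 0x47 → acc = 0x50
  'G' = 0x47 → acc = 0x17
  'A' = 0x41 → acc = 0x56
  ',' = 0x2C → acc = 0x7A
  '.' = 0x2E → acc = 0x54
  '1' = 0x31 → acc = 0x65
  '3' = 0x33 → acc = 0x56
  '0' = 0x30 → acc = 0x66
  ',' = 0x2C → acc = 0x4A
  '.' = 0x2E → acc = 0x64
  ',' = 0x2C → acc = 0x48
  '7' = 0x37 → acc = 0x7F
  '5' = 0x35 → acc = 0x4A
Checksum = 0x4A.

4A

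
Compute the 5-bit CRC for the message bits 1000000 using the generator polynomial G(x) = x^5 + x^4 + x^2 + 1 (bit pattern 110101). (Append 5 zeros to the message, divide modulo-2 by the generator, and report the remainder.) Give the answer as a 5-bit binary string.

Append 5 zeros: 100000000000. Divide by 110101 (XOR where the leading bit is 1):
  pos 0: 100000 XOR 110101 = 010101
  pos 1: 101010 XOR 110101 = 011111
  pos 2: 111110 XOR 110101 = 001011
  pos 4: 101100 XOR 110101 = 011001
  pos 5: 110010 XOR 110101 = 000111
Remainder (last 5 bits) = 01110. This is the CRC / FCS.

01110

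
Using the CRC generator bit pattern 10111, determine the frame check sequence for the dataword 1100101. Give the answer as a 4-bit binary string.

Append 4 zeros: 11001010000. Divide by 10111 (XOR where the leading bit is 1):
  pos 0: 11001 XOR 10111 = 01110
  pos 1: 11100 XOR 10111 = 01011
  pos 2: 10111 XOR 10111 = 00000
Remainder (last 4 bits) = 0000. This is the CRC / FCS.

0000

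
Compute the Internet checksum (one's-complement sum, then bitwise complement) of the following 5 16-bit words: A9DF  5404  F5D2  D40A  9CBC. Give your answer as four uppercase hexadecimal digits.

One's-complement addition (fold any carry out of bit 15 back into bit 0):
  0xA9DF + 0x5404 = 0x0FDE3
  0xFDE3 + 0xF5D2 = 0x1F3B5 → wrap carry → 0xF3B6
  0xF3B6 + 0xD40A = 0x1C7C0 → wrap carry → 0xC7C1
  0xC7C1 + 0x9CBC = 0x1647D → wrap carry → 0x647E
One's-complement sum = 0x647E.
Checksum = ~0x647E & 0xFFFF = 0x9B81.

9B81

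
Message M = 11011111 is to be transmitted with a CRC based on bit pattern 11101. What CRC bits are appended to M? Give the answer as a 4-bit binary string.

0010

Append 4 zeros: 110111110000. Divide by 11101 (XOR where the leading bit is 1):
  pos 0: 11011 XOR 11101 = 00110
  pos 2: 11011 XOR 11101 = 00110
  pos 4: 11010 XOR 11101 = 00111
  pos 6: 11100 XOR 11101 = 00001
Remainder (last 4 bits) = 0010. This is the CRC / FCS.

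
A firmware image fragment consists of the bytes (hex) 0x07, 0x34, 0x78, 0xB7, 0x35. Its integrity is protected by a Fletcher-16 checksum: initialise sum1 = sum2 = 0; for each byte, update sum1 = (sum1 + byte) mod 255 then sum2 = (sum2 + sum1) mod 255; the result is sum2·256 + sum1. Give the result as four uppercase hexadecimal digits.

02A0

Running sums (mod 255):
  after byte 0 (0x07): sum1=7, sum2=7
  after byte 1 (0x34): sum1=59, sum2=66
  after byte 2 (0x78): sum1=179, sum2=245
  after byte 3 (0xB7): sum1=107, sum2=97
  after byte 4 (0x35): sum1=160, sum2=2
Checksum = sum2·256 + sum1 = 2·256 + 160 = 672 = 0x02A0.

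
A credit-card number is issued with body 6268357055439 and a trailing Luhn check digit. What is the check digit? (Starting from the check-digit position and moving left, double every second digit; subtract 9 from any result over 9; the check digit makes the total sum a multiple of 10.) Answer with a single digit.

2

Partial digits right→left: 9 3 4 5 5 0 7 5 3 8 6 2 6
Double every second digit counting from the check-digit position (so the 1st, 3rd, 5th, ... of the partial from the right).
  doubled (with −9 where >9): 9 8 1 5 6 3 3 → sum 35
  kept as-is: 3 5 0 5 8 2 → sum 23
Total = 35 + 23 = 58.
Check digit = (10 − (58 mod 10)) mod 10 = 2.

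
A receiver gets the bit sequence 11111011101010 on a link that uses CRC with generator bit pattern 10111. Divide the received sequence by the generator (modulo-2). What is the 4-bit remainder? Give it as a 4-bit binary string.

Modulo-2 division of 11111011101010 by 10111:
  pos 0: 11111 XOR 10111 = 01000
  pos 1: 10000 XOR 10111 = 00111
  pos 3: 11111 XOR 10111 = 01000
  pos 4: 10001 XOR 10111 = 00110
  pos 6: 11001 XOR 10111 = 01110
  pos 7: 11100 XOR 10111 = 01011
  pos 8: 10111 XOR 10111 = 00000
Remainder = 0000 (zero — the frame passes the CRC check).

0000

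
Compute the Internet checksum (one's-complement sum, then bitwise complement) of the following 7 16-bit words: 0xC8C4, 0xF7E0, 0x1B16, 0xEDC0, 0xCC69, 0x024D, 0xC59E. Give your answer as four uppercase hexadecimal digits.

A22D

One's-complement addition (fold any carry out of bit 15 back into bit 0):
  0xC8C4 + 0xF7E0 = 0x1C0A4 → wrap carry → 0xC0A5
  0xC0A5 + 0x1B16 = 0x0DBBB
  0xDBBB + 0xEDC0 = 0x1C97B → wrap carry → 0xC97C
  0xC97C + 0xCC69 = 0x195E5 → wrap carry → 0x95E6
  0x95E6 + 0x024D = 0x09833
  0x9833 + 0xC59E = 0x15DD1 → wrap carry → 0x5DD2
One's-complement sum = 0x5DD2.
Checksum = ~0x5DD2 & 0xFFFF = 0xA22D.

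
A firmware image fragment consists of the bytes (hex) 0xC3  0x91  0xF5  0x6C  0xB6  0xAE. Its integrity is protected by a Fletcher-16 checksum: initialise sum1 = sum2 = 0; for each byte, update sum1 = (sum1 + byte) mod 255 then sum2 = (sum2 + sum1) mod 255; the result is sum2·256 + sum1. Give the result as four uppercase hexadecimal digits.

Running sums (mod 255):
  after byte 0 (0xC3): sum1=195, sum2=195
  after byte 1 (0x91): sum1=85, sum2=25
  after byte 2 (0xF5): sum1=75, sum2=100
  after byte 3 (0x6C): sum1=183, sum2=28
  after byte 4 (0xB6): sum1=110, sum2=138
  after byte 5 (0xAE): sum1=29, sum2=167
Checksum = sum2·256 + sum1 = 167·256 + 29 = 42781 = 0xA71D.

A71D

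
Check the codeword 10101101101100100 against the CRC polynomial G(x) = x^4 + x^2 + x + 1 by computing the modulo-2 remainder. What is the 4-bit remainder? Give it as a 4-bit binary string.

Modulo-2 division of 10101101101100100 by 10111:
  pos 0: 10101 XOR 10111 = 00010
  pos 3: 10101 XOR 10111 = 00010
  pos 6: 10101 XOR 10111 = 00010
  pos 9: 10100 XOR 10111 = 00011
  pos 12: 11100 XOR 10111 = 01011
Remainder = 1011 (nonzero — an error is detected).

1011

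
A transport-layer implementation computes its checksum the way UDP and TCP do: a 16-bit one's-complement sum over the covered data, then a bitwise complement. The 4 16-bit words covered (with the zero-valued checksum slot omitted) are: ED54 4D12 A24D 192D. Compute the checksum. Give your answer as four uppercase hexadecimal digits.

One's-complement addition (fold any carry out of bit 15 back into bit 0):
  0xED54 + 0x4D12 = 0x13A66 → wrap carry → 0x3A67
  0x3A67 + 0xA24D = 0x0DCB4
  0xDCB4 + 0x192D = 0x0F5E1
One's-complement sum = 0xF5E1.
Checksum = ~0xF5E1 & 0xFFFF = 0x0A1E.

0A1E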